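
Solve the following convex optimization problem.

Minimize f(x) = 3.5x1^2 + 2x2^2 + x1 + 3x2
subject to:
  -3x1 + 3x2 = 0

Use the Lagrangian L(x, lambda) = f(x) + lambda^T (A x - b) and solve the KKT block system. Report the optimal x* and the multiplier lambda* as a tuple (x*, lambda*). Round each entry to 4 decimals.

Form the Lagrangian:
  L(x, lambda) = (1/2) x^T Q x + c^T x + lambda^T (A x - b)
Stationarity (grad_x L = 0): Q x + c + A^T lambda = 0.
Primal feasibility: A x = b.

This gives the KKT block system:
  [ Q   A^T ] [ x     ]   [-c ]
  [ A    0  ] [ lambda ] = [ b ]

Solving the linear system:
  x*      = (-0.3636, -0.3636)
  lambda* = (-0.5152)
  f(x*)   = -0.7273

x* = (-0.3636, -0.3636), lambda* = (-0.5152)


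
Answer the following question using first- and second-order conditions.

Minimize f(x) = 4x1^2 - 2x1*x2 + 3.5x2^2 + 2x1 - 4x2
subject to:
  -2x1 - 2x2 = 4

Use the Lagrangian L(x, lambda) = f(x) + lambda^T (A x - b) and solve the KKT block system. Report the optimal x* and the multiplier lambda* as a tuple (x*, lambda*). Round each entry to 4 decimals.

Form the Lagrangian:
  L(x, lambda) = (1/2) x^T Q x + c^T x + lambda^T (A x - b)
Stationarity (grad_x L = 0): Q x + c + A^T lambda = 0.
Primal feasibility: A x = b.

This gives the KKT block system:
  [ Q   A^T ] [ x     ]   [-c ]
  [ A    0  ] [ lambda ] = [ b ]

Solving the linear system:
  x*      = (-1.2632, -0.7368)
  lambda* = (-3.3158)
  f(x*)   = 6.8421

x* = (-1.2632, -0.7368), lambda* = (-3.3158)


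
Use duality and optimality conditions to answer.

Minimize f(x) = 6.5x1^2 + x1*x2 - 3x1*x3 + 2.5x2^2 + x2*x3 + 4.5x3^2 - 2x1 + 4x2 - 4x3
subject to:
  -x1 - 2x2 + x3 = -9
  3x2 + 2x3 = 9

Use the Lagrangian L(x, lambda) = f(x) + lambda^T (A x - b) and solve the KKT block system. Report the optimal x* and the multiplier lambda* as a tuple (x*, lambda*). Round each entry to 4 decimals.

Form the Lagrangian:
  L(x, lambda) = (1/2) x^T Q x + c^T x + lambda^T (A x - b)
Stationarity (grad_x L = 0): Q x + c + A^T lambda = 0.
Primal feasibility: A x = b.

This gives the KKT block system:
  [ Q   A^T ] [ x     ]   [-c ]
  [ A    0  ] [ lambda ] = [ b ]

Solving the linear system:
  x*      = (0.479, 3.7203, -1.0804)
  lambda* = (11.1888, 0.1259)
  f(x*)   = 58.9056

x* = (0.479, 3.7203, -1.0804), lambda* = (11.1888, 0.1259)


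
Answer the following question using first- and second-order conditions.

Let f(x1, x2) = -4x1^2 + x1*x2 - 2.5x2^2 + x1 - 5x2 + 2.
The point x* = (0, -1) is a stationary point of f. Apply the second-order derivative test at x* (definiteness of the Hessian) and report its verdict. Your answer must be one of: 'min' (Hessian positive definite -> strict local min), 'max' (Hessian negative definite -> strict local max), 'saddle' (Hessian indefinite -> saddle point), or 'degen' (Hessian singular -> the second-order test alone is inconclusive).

Compute the Hessian H = grad^2 f:
  H = [[-8, 1], [1, -5]]
Verify stationarity: grad f(x*) = H x* + g = (0, 0).
Eigenvalues of H: -8.3028, -4.6972.
Both eigenvalues < 0, so H is negative definite -> x* is a strict local max.

max


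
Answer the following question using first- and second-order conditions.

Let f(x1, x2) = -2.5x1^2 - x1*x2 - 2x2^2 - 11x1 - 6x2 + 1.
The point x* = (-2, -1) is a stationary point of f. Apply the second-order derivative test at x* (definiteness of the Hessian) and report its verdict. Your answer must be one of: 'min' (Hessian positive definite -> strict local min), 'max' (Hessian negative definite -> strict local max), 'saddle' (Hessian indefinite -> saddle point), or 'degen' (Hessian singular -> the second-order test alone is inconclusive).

Compute the Hessian H = grad^2 f:
  H = [[-5, -1], [-1, -4]]
Verify stationarity: grad f(x*) = H x* + g = (0, 0).
Eigenvalues of H: -5.618, -3.382.
Both eigenvalues < 0, so H is negative definite -> x* is a strict local max.

max


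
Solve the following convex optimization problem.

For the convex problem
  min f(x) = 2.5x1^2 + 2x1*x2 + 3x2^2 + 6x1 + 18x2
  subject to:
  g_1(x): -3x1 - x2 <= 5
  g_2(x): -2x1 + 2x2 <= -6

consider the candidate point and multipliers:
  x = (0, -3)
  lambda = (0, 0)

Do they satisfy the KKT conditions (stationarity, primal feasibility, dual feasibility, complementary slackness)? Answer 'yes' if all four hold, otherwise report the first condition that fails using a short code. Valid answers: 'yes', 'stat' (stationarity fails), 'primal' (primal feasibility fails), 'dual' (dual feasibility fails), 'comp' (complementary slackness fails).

Gradient of f: grad f(x) = Q x + c = (0, 0)
Constraint values g_i(x) = a_i^T x - b_i:
  g_1((0, -3)) = -2
  g_2((0, -3)) = 0
Stationarity residual: grad f(x) + sum_i lambda_i a_i = (0, 0)
  -> stationarity OK
Primal feasibility (all g_i <= 0): OK
Dual feasibility (all lambda_i >= 0): OK
Complementary slackness (lambda_i * g_i(x) = 0 for all i): OK

Verdict: yes, KKT holds.

yes


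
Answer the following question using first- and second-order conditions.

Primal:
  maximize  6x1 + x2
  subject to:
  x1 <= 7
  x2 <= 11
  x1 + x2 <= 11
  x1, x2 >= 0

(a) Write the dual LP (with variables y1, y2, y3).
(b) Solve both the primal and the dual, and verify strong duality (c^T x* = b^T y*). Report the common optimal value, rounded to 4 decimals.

The standard primal-dual pair for 'max c^T x s.t. A x <= b, x >= 0' is:
  Dual:  min b^T y  s.t.  A^T y >= c,  y >= 0.

So the dual LP is:
  minimize  7y1 + 11y2 + 11y3
  subject to:
    y1 + y3 >= 6
    y2 + y3 >= 1
    y1, y2, y3 >= 0

Solving the primal: x* = (7, 4).
  primal value c^T x* = 46.
Solving the dual: y* = (5, 0, 1).
  dual value b^T y* = 46.
Strong duality: c^T x* = b^T y*. Confirmed.

46


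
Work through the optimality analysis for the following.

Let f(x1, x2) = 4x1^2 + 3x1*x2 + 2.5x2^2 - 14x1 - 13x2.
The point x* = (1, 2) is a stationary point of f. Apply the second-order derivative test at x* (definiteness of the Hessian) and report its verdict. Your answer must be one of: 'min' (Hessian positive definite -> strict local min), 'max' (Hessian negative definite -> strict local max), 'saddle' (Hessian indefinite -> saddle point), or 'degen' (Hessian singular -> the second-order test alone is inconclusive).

Compute the Hessian H = grad^2 f:
  H = [[8, 3], [3, 5]]
Verify stationarity: grad f(x*) = H x* + g = (0, 0).
Eigenvalues of H: 3.1459, 9.8541.
Both eigenvalues > 0, so H is positive definite -> x* is a strict local min.

min


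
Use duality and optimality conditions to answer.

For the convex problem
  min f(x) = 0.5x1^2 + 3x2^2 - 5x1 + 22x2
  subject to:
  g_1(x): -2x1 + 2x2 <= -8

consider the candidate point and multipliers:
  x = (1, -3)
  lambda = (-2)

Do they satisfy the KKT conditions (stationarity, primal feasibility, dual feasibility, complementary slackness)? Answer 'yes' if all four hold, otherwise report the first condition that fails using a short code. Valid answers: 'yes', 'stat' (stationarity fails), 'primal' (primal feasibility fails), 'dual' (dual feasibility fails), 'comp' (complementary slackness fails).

Gradient of f: grad f(x) = Q x + c = (-4, 4)
Constraint values g_i(x) = a_i^T x - b_i:
  g_1((1, -3)) = 0
Stationarity residual: grad f(x) + sum_i lambda_i a_i = (0, 0)
  -> stationarity OK
Primal feasibility (all g_i <= 0): OK
Dual feasibility (all lambda_i >= 0): FAILS
Complementary slackness (lambda_i * g_i(x) = 0 for all i): OK

Verdict: the first failing condition is dual_feasibility -> dual.

dual


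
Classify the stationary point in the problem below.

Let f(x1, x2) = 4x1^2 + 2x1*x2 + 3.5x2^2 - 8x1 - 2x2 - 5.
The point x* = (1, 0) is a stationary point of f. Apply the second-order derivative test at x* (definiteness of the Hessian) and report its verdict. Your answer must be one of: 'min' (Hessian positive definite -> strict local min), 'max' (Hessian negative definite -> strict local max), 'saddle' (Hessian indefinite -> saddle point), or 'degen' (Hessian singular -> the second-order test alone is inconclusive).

Compute the Hessian H = grad^2 f:
  H = [[8, 2], [2, 7]]
Verify stationarity: grad f(x*) = H x* + g = (0, 0).
Eigenvalues of H: 5.4384, 9.5616.
Both eigenvalues > 0, so H is positive definite -> x* is a strict local min.

min


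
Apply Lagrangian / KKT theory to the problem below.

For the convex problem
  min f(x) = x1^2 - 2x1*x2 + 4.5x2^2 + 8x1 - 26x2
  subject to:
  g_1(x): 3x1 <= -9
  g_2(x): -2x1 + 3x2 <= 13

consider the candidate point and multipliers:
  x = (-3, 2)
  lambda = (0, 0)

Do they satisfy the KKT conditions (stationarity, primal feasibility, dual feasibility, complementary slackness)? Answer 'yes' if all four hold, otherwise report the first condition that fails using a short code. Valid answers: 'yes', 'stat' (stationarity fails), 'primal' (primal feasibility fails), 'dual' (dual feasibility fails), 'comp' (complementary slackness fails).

Gradient of f: grad f(x) = Q x + c = (-2, -2)
Constraint values g_i(x) = a_i^T x - b_i:
  g_1((-3, 2)) = 0
  g_2((-3, 2)) = -1
Stationarity residual: grad f(x) + sum_i lambda_i a_i = (-2, -2)
  -> stationarity FAILS
Primal feasibility (all g_i <= 0): OK
Dual feasibility (all lambda_i >= 0): OK
Complementary slackness (lambda_i * g_i(x) = 0 for all i): OK

Verdict: the first failing condition is stationarity -> stat.

stat


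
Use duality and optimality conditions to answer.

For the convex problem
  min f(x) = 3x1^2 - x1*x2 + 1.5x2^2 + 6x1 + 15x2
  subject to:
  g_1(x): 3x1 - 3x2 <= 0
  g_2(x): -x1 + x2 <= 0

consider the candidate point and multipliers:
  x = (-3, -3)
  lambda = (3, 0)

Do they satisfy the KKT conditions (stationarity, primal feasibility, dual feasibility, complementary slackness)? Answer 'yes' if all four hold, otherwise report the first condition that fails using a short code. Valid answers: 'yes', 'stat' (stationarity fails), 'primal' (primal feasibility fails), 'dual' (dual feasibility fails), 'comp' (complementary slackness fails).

Gradient of f: grad f(x) = Q x + c = (-9, 9)
Constraint values g_i(x) = a_i^T x - b_i:
  g_1((-3, -3)) = 0
  g_2((-3, -3)) = 0
Stationarity residual: grad f(x) + sum_i lambda_i a_i = (0, 0)
  -> stationarity OK
Primal feasibility (all g_i <= 0): OK
Dual feasibility (all lambda_i >= 0): OK
Complementary slackness (lambda_i * g_i(x) = 0 for all i): OK

Verdict: yes, KKT holds.

yes


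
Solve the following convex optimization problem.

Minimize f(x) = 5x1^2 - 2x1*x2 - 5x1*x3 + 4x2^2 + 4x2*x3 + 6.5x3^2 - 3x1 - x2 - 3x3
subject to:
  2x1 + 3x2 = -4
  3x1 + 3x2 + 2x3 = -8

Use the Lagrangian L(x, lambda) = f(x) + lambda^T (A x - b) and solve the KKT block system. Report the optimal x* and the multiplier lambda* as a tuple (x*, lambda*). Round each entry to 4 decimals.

Form the Lagrangian:
  L(x, lambda) = (1/2) x^T Q x + c^T x + lambda^T (A x - b)
Stationarity (grad_x L = 0): Q x + c + A^T lambda = 0.
Primal feasibility: A x = b.

This gives the KKT block system:
  [ Q   A^T ] [ x     ]   [-c ]
  [ A    0  ] [ lambda ] = [ b ]

Solving the linear system:
  x*      = (-1.4719, -0.3521, -1.2641)
  lambda* = (-4.7646, 6.741)
  f(x*)   = 21.7149

x* = (-1.4719, -0.3521, -1.2641), lambda* = (-4.7646, 6.741)


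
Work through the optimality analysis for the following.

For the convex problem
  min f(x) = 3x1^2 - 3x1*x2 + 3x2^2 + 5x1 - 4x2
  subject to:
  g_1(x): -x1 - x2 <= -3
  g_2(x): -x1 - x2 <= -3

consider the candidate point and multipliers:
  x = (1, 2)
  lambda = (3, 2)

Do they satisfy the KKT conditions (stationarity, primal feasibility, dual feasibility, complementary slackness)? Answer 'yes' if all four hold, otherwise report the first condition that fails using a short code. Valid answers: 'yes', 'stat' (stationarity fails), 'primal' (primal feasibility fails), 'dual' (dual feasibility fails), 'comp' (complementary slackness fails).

Gradient of f: grad f(x) = Q x + c = (5, 5)
Constraint values g_i(x) = a_i^T x - b_i:
  g_1((1, 2)) = 0
  g_2((1, 2)) = 0
Stationarity residual: grad f(x) + sum_i lambda_i a_i = (0, 0)
  -> stationarity OK
Primal feasibility (all g_i <= 0): OK
Dual feasibility (all lambda_i >= 0): OK
Complementary slackness (lambda_i * g_i(x) = 0 for all i): OK

Verdict: yes, KKT holds.

yes


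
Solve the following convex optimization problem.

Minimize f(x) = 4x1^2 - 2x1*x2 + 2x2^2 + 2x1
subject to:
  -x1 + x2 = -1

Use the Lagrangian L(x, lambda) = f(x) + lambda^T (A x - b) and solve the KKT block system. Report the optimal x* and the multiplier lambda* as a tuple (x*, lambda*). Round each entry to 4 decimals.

Form the Lagrangian:
  L(x, lambda) = (1/2) x^T Q x + c^T x + lambda^T (A x - b)
Stationarity (grad_x L = 0): Q x + c + A^T lambda = 0.
Primal feasibility: A x = b.

This gives the KKT block system:
  [ Q   A^T ] [ x     ]   [-c ]
  [ A    0  ] [ lambda ] = [ b ]

Solving the linear system:
  x*      = (0, -1)
  lambda* = (4)
  f(x*)   = 2

x* = (0, -1), lambda* = (4)


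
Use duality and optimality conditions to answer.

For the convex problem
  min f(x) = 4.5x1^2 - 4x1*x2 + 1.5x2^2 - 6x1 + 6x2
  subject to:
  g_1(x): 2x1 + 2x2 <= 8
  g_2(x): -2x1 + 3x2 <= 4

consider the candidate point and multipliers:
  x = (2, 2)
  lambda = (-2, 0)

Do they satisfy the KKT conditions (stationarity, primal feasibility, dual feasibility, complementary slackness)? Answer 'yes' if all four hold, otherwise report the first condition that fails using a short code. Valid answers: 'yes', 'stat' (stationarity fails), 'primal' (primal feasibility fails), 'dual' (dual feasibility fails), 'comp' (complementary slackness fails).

Gradient of f: grad f(x) = Q x + c = (4, 4)
Constraint values g_i(x) = a_i^T x - b_i:
  g_1((2, 2)) = 0
  g_2((2, 2)) = -2
Stationarity residual: grad f(x) + sum_i lambda_i a_i = (0, 0)
  -> stationarity OK
Primal feasibility (all g_i <= 0): OK
Dual feasibility (all lambda_i >= 0): FAILS
Complementary slackness (lambda_i * g_i(x) = 0 for all i): OK

Verdict: the first failing condition is dual_feasibility -> dual.

dual


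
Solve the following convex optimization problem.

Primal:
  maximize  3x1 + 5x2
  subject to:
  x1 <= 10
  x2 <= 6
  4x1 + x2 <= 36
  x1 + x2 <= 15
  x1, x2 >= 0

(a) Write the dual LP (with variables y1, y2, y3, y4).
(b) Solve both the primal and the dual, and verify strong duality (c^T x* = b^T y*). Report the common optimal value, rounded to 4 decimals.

The standard primal-dual pair for 'max c^T x s.t. A x <= b, x >= 0' is:
  Dual:  min b^T y  s.t.  A^T y >= c,  y >= 0.

So the dual LP is:
  minimize  10y1 + 6y2 + 36y3 + 15y4
  subject to:
    y1 + 4y3 + y4 >= 3
    y2 + y3 + y4 >= 5
    y1, y2, y3, y4 >= 0

Solving the primal: x* = (7.5, 6).
  primal value c^T x* = 52.5.
Solving the dual: y* = (0, 4.25, 0.75, 0).
  dual value b^T y* = 52.5.
Strong duality: c^T x* = b^T y*. Confirmed.

52.5


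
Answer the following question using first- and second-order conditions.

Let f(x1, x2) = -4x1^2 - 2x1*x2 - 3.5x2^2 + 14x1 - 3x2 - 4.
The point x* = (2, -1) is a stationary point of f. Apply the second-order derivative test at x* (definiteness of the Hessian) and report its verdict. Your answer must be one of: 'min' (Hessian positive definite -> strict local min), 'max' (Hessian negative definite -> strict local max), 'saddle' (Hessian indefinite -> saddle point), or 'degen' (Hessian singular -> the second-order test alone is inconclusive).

Compute the Hessian H = grad^2 f:
  H = [[-8, -2], [-2, -7]]
Verify stationarity: grad f(x*) = H x* + g = (0, 0).
Eigenvalues of H: -9.5616, -5.4384.
Both eigenvalues < 0, so H is negative definite -> x* is a strict local max.

max


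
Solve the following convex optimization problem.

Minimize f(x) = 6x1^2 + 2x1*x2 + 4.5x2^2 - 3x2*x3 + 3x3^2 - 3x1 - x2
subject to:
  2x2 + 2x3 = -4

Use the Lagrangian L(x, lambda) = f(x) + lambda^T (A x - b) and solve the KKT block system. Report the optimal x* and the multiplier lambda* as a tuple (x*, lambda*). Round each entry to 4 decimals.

Form the Lagrangian:
  L(x, lambda) = (1/2) x^T Q x + c^T x + lambda^T (A x - b)
Stationarity (grad_x L = 0): Q x + c + A^T lambda = 0.
Primal feasibility: A x = b.

This gives the KKT block system:
  [ Q   A^T ] [ x     ]   [-c ]
  [ A    0  ] [ lambda ] = [ b ]

Solving the linear system:
  x*      = (0.3911, -0.8468, -1.1532)
  lambda* = (2.1895)
  f(x*)   = 4.2157

x* = (0.3911, -0.8468, -1.1532), lambda* = (2.1895)


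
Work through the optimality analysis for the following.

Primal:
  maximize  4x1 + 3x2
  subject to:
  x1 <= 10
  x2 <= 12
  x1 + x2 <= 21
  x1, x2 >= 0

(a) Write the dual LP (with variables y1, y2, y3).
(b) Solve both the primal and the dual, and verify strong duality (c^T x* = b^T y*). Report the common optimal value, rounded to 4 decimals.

The standard primal-dual pair for 'max c^T x s.t. A x <= b, x >= 0' is:
  Dual:  min b^T y  s.t.  A^T y >= c,  y >= 0.

So the dual LP is:
  minimize  10y1 + 12y2 + 21y3
  subject to:
    y1 + y3 >= 4
    y2 + y3 >= 3
    y1, y2, y3 >= 0

Solving the primal: x* = (10, 11).
  primal value c^T x* = 73.
Solving the dual: y* = (1, 0, 3).
  dual value b^T y* = 73.
Strong duality: c^T x* = b^T y*. Confirmed.

73


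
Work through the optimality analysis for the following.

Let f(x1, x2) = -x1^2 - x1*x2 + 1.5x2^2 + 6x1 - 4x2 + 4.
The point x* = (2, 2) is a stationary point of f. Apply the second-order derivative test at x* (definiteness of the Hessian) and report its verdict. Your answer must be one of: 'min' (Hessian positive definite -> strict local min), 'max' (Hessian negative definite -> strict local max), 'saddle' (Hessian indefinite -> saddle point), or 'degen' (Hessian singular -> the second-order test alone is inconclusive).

Compute the Hessian H = grad^2 f:
  H = [[-2, -1], [-1, 3]]
Verify stationarity: grad f(x*) = H x* + g = (0, 0).
Eigenvalues of H: -2.1926, 3.1926.
Eigenvalues have mixed signs, so H is indefinite -> x* is a saddle point.

saddle


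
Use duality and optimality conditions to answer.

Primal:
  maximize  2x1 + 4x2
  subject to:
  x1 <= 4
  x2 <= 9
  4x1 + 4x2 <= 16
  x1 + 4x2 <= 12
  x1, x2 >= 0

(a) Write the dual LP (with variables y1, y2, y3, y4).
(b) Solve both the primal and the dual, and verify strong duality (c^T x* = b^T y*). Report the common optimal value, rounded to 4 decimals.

The standard primal-dual pair for 'max c^T x s.t. A x <= b, x >= 0' is:
  Dual:  min b^T y  s.t.  A^T y >= c,  y >= 0.

So the dual LP is:
  minimize  4y1 + 9y2 + 16y3 + 12y4
  subject to:
    y1 + 4y3 + y4 >= 2
    y2 + 4y3 + 4y4 >= 4
    y1, y2, y3, y4 >= 0

Solving the primal: x* = (1.3333, 2.6667).
  primal value c^T x* = 13.3333.
Solving the dual: y* = (0, 0, 0.3333, 0.6667).
  dual value b^T y* = 13.3333.
Strong duality: c^T x* = b^T y*. Confirmed.

13.3333


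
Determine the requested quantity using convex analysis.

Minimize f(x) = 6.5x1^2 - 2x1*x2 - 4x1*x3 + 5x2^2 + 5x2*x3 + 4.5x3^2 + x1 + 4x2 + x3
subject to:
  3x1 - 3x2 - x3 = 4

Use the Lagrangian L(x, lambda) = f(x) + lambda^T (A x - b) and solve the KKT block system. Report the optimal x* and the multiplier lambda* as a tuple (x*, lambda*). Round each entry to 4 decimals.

Form the Lagrangian:
  L(x, lambda) = (1/2) x^T Q x + c^T x + lambda^T (A x - b)
Stationarity (grad_x L = 0): Q x + c + A^T lambda = 0.
Primal feasibility: A x = b.

This gives the KKT block system:
  [ Q   A^T ] [ x     ]   [-c ]
  [ A    0  ] [ lambda ] = [ b ]

Solving the linear system:
  x*      = (0.3386, -1.1481, 0.4603)
  lambda* = (-1.9524)
  f(x*)   = 2.0079

x* = (0.3386, -1.1481, 0.4603), lambda* = (-1.9524)


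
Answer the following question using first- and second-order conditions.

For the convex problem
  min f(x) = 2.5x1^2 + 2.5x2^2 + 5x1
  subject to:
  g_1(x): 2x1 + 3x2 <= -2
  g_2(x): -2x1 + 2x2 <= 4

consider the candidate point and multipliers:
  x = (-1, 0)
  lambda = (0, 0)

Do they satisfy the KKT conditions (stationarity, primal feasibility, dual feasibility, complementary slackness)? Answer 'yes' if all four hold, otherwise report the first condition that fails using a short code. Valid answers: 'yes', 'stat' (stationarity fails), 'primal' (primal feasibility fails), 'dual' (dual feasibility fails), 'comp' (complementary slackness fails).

Gradient of f: grad f(x) = Q x + c = (0, 0)
Constraint values g_i(x) = a_i^T x - b_i:
  g_1((-1, 0)) = 0
  g_2((-1, 0)) = -2
Stationarity residual: grad f(x) + sum_i lambda_i a_i = (0, 0)
  -> stationarity OK
Primal feasibility (all g_i <= 0): OK
Dual feasibility (all lambda_i >= 0): OK
Complementary slackness (lambda_i * g_i(x) = 0 for all i): OK

Verdict: yes, KKT holds.

yes


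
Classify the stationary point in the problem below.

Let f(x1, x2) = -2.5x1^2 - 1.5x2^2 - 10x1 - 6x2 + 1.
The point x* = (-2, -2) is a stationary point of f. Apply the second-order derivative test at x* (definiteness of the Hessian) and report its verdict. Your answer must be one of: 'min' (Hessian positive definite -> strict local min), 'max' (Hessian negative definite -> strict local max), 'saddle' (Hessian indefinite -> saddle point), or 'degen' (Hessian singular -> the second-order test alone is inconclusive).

Compute the Hessian H = grad^2 f:
  H = [[-5, 0], [0, -3]]
Verify stationarity: grad f(x*) = H x* + g = (0, 0).
Eigenvalues of H: -5, -3.
Both eigenvalues < 0, so H is negative definite -> x* is a strict local max.

max


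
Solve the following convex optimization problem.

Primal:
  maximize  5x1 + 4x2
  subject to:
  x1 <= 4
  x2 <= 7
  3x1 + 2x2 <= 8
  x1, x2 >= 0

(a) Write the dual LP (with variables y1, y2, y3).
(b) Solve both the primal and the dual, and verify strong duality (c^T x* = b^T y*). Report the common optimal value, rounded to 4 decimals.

The standard primal-dual pair for 'max c^T x s.t. A x <= b, x >= 0' is:
  Dual:  min b^T y  s.t.  A^T y >= c,  y >= 0.

So the dual LP is:
  minimize  4y1 + 7y2 + 8y3
  subject to:
    y1 + 3y3 >= 5
    y2 + 2y3 >= 4
    y1, y2, y3 >= 0

Solving the primal: x* = (0, 4).
  primal value c^T x* = 16.
Solving the dual: y* = (0, 0, 2).
  dual value b^T y* = 16.
Strong duality: c^T x* = b^T y*. Confirmed.

16


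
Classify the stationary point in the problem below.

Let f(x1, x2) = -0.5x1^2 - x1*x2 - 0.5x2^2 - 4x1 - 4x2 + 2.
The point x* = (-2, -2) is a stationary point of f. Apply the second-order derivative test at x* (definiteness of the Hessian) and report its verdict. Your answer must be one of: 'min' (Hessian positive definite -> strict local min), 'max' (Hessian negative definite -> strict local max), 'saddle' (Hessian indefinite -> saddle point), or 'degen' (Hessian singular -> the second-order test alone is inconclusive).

Compute the Hessian H = grad^2 f:
  H = [[-1, -1], [-1, -1]]
Verify stationarity: grad f(x*) = H x* + g = (0, 0).
Eigenvalues of H: -2, 0.
H has a zero eigenvalue (singular; negative semidefinite but not definite), so H is neither positive definite, negative definite, nor indefinite. The second-order test alone is inconclusive -> degen.
(Indeed, f is constant along the null direction of H through x*, so x* is not a strict local extremum.)

degen


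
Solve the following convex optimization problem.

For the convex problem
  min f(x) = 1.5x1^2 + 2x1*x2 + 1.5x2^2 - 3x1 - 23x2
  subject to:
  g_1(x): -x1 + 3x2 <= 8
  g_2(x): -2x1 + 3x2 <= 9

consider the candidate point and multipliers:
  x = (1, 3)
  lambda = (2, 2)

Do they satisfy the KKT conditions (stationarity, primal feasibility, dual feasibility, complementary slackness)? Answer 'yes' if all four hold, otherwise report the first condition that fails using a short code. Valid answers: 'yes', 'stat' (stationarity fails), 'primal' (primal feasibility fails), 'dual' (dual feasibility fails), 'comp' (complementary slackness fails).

Gradient of f: grad f(x) = Q x + c = (6, -12)
Constraint values g_i(x) = a_i^T x - b_i:
  g_1((1, 3)) = 0
  g_2((1, 3)) = -2
Stationarity residual: grad f(x) + sum_i lambda_i a_i = (0, 0)
  -> stationarity OK
Primal feasibility (all g_i <= 0): OK
Dual feasibility (all lambda_i >= 0): OK
Complementary slackness (lambda_i * g_i(x) = 0 for all i): FAILS

Verdict: the first failing condition is complementary_slackness -> comp.

comp


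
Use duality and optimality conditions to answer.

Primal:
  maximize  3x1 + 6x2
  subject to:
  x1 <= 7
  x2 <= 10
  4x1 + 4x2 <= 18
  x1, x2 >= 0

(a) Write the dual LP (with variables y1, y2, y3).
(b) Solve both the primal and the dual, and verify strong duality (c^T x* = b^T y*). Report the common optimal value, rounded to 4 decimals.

The standard primal-dual pair for 'max c^T x s.t. A x <= b, x >= 0' is:
  Dual:  min b^T y  s.t.  A^T y >= c,  y >= 0.

So the dual LP is:
  minimize  7y1 + 10y2 + 18y3
  subject to:
    y1 + 4y3 >= 3
    y2 + 4y3 >= 6
    y1, y2, y3 >= 0

Solving the primal: x* = (0, 4.5).
  primal value c^T x* = 27.
Solving the dual: y* = (0, 0, 1.5).
  dual value b^T y* = 27.
Strong duality: c^T x* = b^T y*. Confirmed.

27


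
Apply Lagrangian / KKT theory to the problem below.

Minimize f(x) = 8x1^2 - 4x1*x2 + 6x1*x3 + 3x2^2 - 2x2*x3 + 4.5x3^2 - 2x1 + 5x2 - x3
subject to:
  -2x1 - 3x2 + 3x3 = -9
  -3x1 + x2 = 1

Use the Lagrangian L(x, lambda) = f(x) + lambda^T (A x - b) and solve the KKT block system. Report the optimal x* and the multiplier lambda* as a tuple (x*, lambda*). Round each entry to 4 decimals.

Form the Lagrangian:
  L(x, lambda) = (1/2) x^T Q x + c^T x + lambda^T (A x - b)
Stationarity (grad_x L = 0): Q x + c + A^T lambda = 0.
Primal feasibility: A x = b.

This gives the KKT block system:
  [ Q   A^T ] [ x     ]   [-c ]
  [ A    0  ] [ lambda ] = [ b ]

Solving the linear system:
  x*      = (0.2994, 1.8982, -0.9022)
  lambda* = (3.7066, -5.8762)
  f(x*)   = 24.515

x* = (0.2994, 1.8982, -0.9022), lambda* = (3.7066, -5.8762)


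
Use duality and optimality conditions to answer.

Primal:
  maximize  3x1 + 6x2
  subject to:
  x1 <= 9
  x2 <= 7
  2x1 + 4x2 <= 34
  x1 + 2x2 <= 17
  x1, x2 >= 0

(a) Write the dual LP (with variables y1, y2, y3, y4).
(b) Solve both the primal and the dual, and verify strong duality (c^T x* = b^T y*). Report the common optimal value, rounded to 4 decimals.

The standard primal-dual pair for 'max c^T x s.t. A x <= b, x >= 0' is:
  Dual:  min b^T y  s.t.  A^T y >= c,  y >= 0.

So the dual LP is:
  minimize  9y1 + 7y2 + 34y3 + 17y4
  subject to:
    y1 + 2y3 + y4 >= 3
    y2 + 4y3 + 2y4 >= 6
    y1, y2, y3, y4 >= 0

Solving the primal: x* = (3, 7).
  primal value c^T x* = 51.
Solving the dual: y* = (0, 0, 1.5, 0).
  dual value b^T y* = 51.
Strong duality: c^T x* = b^T y*. Confirmed.

51


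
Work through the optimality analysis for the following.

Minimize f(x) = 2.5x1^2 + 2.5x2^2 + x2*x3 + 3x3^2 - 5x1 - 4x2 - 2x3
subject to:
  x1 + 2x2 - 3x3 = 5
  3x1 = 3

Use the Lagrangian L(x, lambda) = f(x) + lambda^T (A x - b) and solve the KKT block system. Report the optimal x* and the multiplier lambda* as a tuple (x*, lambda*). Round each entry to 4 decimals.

Form the Lagrangian:
  L(x, lambda) = (1/2) x^T Q x + c^T x + lambda^T (A x - b)
Stationarity (grad_x L = 0): Q x + c + A^T lambda = 0.
Primal feasibility: A x = b.

This gives the KKT block system:
  [ Q   A^T ] [ x     ]   [-c ]
  [ A    0  ] [ lambda ] = [ b ]

Solving the linear system:
  x*      = (1, 1.3333, -0.4444)
  lambda* = (-1.1111, 0.3704)
  f(x*)   = -2.5

x* = (1, 1.3333, -0.4444), lambda* = (-1.1111, 0.3704)


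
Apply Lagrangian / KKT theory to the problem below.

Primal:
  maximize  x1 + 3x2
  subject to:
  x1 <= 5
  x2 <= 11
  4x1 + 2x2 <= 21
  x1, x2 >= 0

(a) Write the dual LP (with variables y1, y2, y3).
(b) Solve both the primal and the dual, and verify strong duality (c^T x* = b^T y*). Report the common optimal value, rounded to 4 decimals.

The standard primal-dual pair for 'max c^T x s.t. A x <= b, x >= 0' is:
  Dual:  min b^T y  s.t.  A^T y >= c,  y >= 0.

So the dual LP is:
  minimize  5y1 + 11y2 + 21y3
  subject to:
    y1 + 4y3 >= 1
    y2 + 2y3 >= 3
    y1, y2, y3 >= 0

Solving the primal: x* = (0, 10.5).
  primal value c^T x* = 31.5.
Solving the dual: y* = (0, 0, 1.5).
  dual value b^T y* = 31.5.
Strong duality: c^T x* = b^T y*. Confirmed.

31.5


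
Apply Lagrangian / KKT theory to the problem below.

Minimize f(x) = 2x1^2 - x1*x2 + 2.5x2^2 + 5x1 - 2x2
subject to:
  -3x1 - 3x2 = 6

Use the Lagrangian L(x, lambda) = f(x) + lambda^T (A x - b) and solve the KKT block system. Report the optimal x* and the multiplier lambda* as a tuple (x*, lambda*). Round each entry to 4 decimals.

Form the Lagrangian:
  L(x, lambda) = (1/2) x^T Q x + c^T x + lambda^T (A x - b)
Stationarity (grad_x L = 0): Q x + c + A^T lambda = 0.
Primal feasibility: A x = b.

This gives the KKT block system:
  [ Q   A^T ] [ x     ]   [-c ]
  [ A    0  ] [ lambda ] = [ b ]

Solving the linear system:
  x*      = (-1.7273, -0.2727)
  lambda* = (-0.5455)
  f(x*)   = -2.4091

x* = (-1.7273, -0.2727), lambda* = (-0.5455)


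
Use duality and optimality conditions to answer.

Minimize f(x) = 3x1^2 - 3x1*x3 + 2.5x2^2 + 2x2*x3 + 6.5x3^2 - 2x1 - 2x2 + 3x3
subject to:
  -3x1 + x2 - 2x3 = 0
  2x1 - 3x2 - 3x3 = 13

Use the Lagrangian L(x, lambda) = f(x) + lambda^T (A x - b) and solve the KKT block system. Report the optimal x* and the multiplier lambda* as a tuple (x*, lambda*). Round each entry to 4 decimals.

Form the Lagrangian:
  L(x, lambda) = (1/2) x^T Q x + c^T x + lambda^T (A x - b)
Stationarity (grad_x L = 0): Q x + c + A^T lambda = 0.
Primal feasibility: A x = b.

This gives the KKT block system:
  [ Q   A^T ] [ x     ]   [-c ]
  [ A    0  ] [ lambda ] = [ b ]

Solving the linear system:
  x*      = (0.3607, -2.3678, -1.725)
  lambda* = (-2.6514, -6.6468)
  f(x*)   = 42.6239

x* = (0.3607, -2.3678, -1.725), lambda* = (-2.6514, -6.6468)


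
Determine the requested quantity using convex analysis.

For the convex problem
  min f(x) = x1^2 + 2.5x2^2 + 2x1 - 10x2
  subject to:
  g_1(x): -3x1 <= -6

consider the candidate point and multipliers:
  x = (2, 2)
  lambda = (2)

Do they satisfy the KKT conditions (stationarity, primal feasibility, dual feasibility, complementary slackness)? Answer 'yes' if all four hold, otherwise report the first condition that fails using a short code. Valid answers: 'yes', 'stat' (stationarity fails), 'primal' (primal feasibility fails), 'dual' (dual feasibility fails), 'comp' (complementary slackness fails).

Gradient of f: grad f(x) = Q x + c = (6, 0)
Constraint values g_i(x) = a_i^T x - b_i:
  g_1((2, 2)) = 0
Stationarity residual: grad f(x) + sum_i lambda_i a_i = (0, 0)
  -> stationarity OK
Primal feasibility (all g_i <= 0): OK
Dual feasibility (all lambda_i >= 0): OK
Complementary slackness (lambda_i * g_i(x) = 0 for all i): OK

Verdict: yes, KKT holds.

yes


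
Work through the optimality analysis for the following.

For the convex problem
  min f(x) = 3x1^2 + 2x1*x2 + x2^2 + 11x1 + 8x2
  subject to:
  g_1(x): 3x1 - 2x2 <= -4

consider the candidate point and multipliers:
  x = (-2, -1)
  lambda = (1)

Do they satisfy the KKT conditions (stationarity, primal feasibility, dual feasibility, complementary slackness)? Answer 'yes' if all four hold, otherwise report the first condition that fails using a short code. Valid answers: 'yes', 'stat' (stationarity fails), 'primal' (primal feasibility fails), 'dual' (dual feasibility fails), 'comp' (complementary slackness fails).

Gradient of f: grad f(x) = Q x + c = (-3, 2)
Constraint values g_i(x) = a_i^T x - b_i:
  g_1((-2, -1)) = 0
Stationarity residual: grad f(x) + sum_i lambda_i a_i = (0, 0)
  -> stationarity OK
Primal feasibility (all g_i <= 0): OK
Dual feasibility (all lambda_i >= 0): OK
Complementary slackness (lambda_i * g_i(x) = 0 for all i): OK

Verdict: yes, KKT holds.

yes


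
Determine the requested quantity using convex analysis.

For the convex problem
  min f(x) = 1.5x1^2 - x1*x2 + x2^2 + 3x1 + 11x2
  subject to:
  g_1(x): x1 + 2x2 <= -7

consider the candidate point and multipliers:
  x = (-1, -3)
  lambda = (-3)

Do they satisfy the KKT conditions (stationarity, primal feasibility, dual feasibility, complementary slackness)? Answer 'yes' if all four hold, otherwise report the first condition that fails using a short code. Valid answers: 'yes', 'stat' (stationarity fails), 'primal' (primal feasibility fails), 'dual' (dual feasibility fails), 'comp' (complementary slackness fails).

Gradient of f: grad f(x) = Q x + c = (3, 6)
Constraint values g_i(x) = a_i^T x - b_i:
  g_1((-1, -3)) = 0
Stationarity residual: grad f(x) + sum_i lambda_i a_i = (0, 0)
  -> stationarity OK
Primal feasibility (all g_i <= 0): OK
Dual feasibility (all lambda_i >= 0): FAILS
Complementary slackness (lambda_i * g_i(x) = 0 for all i): OK

Verdict: the first failing condition is dual_feasibility -> dual.

dual


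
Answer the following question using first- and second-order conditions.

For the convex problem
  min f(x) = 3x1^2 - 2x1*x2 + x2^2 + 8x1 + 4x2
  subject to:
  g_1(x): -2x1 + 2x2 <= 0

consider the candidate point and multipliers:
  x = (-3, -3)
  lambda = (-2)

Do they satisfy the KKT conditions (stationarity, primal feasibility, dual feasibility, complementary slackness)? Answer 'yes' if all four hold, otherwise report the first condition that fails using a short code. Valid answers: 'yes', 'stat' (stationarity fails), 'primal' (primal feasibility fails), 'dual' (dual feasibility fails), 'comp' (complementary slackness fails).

Gradient of f: grad f(x) = Q x + c = (-4, 4)
Constraint values g_i(x) = a_i^T x - b_i:
  g_1((-3, -3)) = 0
Stationarity residual: grad f(x) + sum_i lambda_i a_i = (0, 0)
  -> stationarity OK
Primal feasibility (all g_i <= 0): OK
Dual feasibility (all lambda_i >= 0): FAILS
Complementary slackness (lambda_i * g_i(x) = 0 for all i): OK

Verdict: the first failing condition is dual_feasibility -> dual.

dual


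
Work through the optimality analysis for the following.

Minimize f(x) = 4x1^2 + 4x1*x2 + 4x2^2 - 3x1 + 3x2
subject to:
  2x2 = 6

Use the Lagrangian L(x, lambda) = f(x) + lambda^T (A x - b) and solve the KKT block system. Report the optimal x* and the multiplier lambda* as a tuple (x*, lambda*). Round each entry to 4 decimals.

Form the Lagrangian:
  L(x, lambda) = (1/2) x^T Q x + c^T x + lambda^T (A x - b)
Stationarity (grad_x L = 0): Q x + c + A^T lambda = 0.
Primal feasibility: A x = b.

This gives the KKT block system:
  [ Q   A^T ] [ x     ]   [-c ]
  [ A    0  ] [ lambda ] = [ b ]

Solving the linear system:
  x*      = (-1.125, 3)
  lambda* = (-11.25)
  f(x*)   = 39.9375

x* = (-1.125, 3), lambda* = (-11.25)


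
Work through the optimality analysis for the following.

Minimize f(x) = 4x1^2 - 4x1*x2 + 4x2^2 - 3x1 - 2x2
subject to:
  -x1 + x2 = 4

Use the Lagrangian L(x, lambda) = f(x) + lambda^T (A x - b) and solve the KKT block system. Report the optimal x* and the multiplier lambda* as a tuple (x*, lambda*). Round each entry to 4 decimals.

Form the Lagrangian:
  L(x, lambda) = (1/2) x^T Q x + c^T x + lambda^T (A x - b)
Stationarity (grad_x L = 0): Q x + c + A^T lambda = 0.
Primal feasibility: A x = b.

This gives the KKT block system:
  [ Q   A^T ] [ x     ]   [-c ]
  [ A    0  ] [ lambda ] = [ b ]

Solving the linear system:
  x*      = (-1.375, 2.625)
  lambda* = (-24.5)
  f(x*)   = 48.4375

x* = (-1.375, 2.625), lambda* = (-24.5)


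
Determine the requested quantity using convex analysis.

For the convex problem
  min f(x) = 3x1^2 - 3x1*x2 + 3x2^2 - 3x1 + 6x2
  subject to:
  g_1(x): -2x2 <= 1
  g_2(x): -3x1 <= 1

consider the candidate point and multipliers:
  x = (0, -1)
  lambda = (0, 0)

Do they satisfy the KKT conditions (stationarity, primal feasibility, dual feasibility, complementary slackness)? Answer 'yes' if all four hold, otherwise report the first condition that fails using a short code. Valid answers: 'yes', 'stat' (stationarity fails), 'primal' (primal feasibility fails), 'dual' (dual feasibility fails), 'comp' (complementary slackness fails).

Gradient of f: grad f(x) = Q x + c = (0, 0)
Constraint values g_i(x) = a_i^T x - b_i:
  g_1((0, -1)) = 1
  g_2((0, -1)) = -1
Stationarity residual: grad f(x) + sum_i lambda_i a_i = (0, 0)
  -> stationarity OK
Primal feasibility (all g_i <= 0): FAILS
Dual feasibility (all lambda_i >= 0): OK
Complementary slackness (lambda_i * g_i(x) = 0 for all i): OK

Verdict: the first failing condition is primal_feasibility -> primal.

primal


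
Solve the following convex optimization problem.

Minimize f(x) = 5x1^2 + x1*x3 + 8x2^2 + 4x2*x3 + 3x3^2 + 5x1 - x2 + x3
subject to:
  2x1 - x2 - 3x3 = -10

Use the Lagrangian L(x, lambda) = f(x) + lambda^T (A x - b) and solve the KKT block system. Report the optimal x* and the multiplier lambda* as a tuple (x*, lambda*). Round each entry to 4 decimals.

Form the Lagrangian:
  L(x, lambda) = (1/2) x^T Q x + c^T x + lambda^T (A x - b)
Stationarity (grad_x L = 0): Q x + c + A^T lambda = 0.
Primal feasibility: A x = b.

This gives the KKT block system:
  [ Q   A^T ] [ x     ]   [-c ]
  [ A    0  ] [ lambda ] = [ b ]

Solving the linear system:
  x*      = (-1.5761, -0.2684, 2.3721)
  lambda* = (4.1943)
  f(x*)   = 18.3516

x* = (-1.5761, -0.2684, 2.3721), lambda* = (4.1943)


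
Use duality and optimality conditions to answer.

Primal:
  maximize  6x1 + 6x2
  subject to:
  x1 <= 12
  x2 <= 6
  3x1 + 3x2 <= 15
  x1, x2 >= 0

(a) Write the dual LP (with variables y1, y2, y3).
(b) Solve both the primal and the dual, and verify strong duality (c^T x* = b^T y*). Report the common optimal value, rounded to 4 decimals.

The standard primal-dual pair for 'max c^T x s.t. A x <= b, x >= 0' is:
  Dual:  min b^T y  s.t.  A^T y >= c,  y >= 0.

So the dual LP is:
  minimize  12y1 + 6y2 + 15y3
  subject to:
    y1 + 3y3 >= 6
    y2 + 3y3 >= 6
    y1, y2, y3 >= 0

Solving the primal: x* = (5, 0).
  primal value c^T x* = 30.
Solving the dual: y* = (0, 0, 2).
  dual value b^T y* = 30.
Strong duality: c^T x* = b^T y*. Confirmed.

30


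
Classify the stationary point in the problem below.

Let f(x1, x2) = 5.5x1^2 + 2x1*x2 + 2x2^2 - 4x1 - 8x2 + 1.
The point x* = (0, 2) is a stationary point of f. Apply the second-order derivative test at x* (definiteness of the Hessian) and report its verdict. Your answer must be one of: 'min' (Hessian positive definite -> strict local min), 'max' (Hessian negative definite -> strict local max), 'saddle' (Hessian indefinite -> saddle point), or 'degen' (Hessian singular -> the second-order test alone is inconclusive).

Compute the Hessian H = grad^2 f:
  H = [[11, 2], [2, 4]]
Verify stationarity: grad f(x*) = H x* + g = (0, 0).
Eigenvalues of H: 3.4689, 11.5311.
Both eigenvalues > 0, so H is positive definite -> x* is a strict local min.

min


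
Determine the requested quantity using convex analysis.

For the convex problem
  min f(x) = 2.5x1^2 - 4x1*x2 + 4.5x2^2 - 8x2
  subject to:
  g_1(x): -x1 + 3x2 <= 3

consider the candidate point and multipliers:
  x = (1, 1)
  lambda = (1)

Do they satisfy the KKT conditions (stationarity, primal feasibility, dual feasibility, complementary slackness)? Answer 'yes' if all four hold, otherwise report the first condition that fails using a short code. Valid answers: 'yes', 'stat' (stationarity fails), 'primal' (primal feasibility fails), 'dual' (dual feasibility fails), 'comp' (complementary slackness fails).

Gradient of f: grad f(x) = Q x + c = (1, -3)
Constraint values g_i(x) = a_i^T x - b_i:
  g_1((1, 1)) = -1
Stationarity residual: grad f(x) + sum_i lambda_i a_i = (0, 0)
  -> stationarity OK
Primal feasibility (all g_i <= 0): OK
Dual feasibility (all lambda_i >= 0): OK
Complementary slackness (lambda_i * g_i(x) = 0 for all i): FAILS

Verdict: the first failing condition is complementary_slackness -> comp.

comp


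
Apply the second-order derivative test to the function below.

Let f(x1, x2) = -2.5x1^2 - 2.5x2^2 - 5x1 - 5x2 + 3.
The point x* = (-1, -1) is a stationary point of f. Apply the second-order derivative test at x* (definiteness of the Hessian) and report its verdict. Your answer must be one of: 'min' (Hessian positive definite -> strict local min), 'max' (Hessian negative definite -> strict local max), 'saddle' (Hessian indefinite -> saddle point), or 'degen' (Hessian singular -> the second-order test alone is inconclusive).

Compute the Hessian H = grad^2 f:
  H = [[-5, 0], [0, -5]]
Verify stationarity: grad f(x*) = H x* + g = (0, 0).
Eigenvalues of H: -5, -5.
Both eigenvalues < 0, so H is negative definite -> x* is a strict local max.

max
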